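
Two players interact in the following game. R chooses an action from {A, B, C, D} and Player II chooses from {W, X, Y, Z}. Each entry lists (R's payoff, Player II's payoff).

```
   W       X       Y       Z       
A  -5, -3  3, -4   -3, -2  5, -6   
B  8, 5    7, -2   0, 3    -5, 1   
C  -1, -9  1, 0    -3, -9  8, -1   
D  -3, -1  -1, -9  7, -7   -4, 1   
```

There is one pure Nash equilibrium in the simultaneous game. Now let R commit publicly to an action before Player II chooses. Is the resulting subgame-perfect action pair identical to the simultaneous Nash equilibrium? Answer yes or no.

Player II best-responds to each possible R move:
- A: Player II compares -3, -4, -2, -6 and picks Y; R would get -3.
- B: Player II compares 5, -2, 3, 1 and picks W; R would get 8.
- C: Player II compares -9, 0, -9, -1 and picks X; R would get 1.
- D: Player II compares -1, -9, -7, 1 and picks Z; R would get -4.
R's induced payoffs are -3, 8, 1, -4, so R commits to B. Subgame-perfect outcome: (B, W) with payoffs (8, 5).
Under simultaneous play:
R's best replies: W→B; X→B; Y→D; Z→C.
Player II's best replies: A→Y; B→W; C→X; D→Z.
The unique mutual best reply is (B, W), giving (8, 5).
Sequential outcome (B, W) coincides with the Nash profile (B, W).

yes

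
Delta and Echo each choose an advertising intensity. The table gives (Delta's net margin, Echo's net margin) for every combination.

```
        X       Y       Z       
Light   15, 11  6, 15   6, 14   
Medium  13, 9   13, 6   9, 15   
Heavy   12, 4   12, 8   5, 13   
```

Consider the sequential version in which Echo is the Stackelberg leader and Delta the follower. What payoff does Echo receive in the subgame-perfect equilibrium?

15

Backward induction with Echo moving first.
- X: Delta compares 15, 13, 12 and picks Light; Echo would get 11.
- Y: Delta compares 6, 13, 12 and picks Medium; Echo would get 6.
- Z: Delta compares 6, 9, 5 and picks Medium; Echo would get 15.
Among 11, 6, 15, the best is 15 at Z. Subgame-perfect outcome: (Medium, Z) with payoffs (9, 15).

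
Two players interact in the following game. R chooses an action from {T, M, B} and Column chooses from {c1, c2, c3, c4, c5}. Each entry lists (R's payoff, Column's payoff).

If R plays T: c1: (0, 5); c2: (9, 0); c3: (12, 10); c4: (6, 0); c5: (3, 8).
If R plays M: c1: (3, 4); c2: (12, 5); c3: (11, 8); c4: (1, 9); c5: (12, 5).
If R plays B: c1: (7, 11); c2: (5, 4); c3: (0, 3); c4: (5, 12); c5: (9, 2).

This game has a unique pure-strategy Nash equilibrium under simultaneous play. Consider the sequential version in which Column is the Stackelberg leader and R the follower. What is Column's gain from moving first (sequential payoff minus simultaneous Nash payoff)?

Backward induction with Column moving first.
- c1: R compares 0, 3, 7 and picks B; Column would get 11.
- c2: R compares 9, 12, 5 and picks M; Column would get 5.
- c3: R compares 12, 11, 0 and picks T; Column would get 10.
- c4: R compares 6, 1, 5 and picks T; Column would get 0.
- c5: R compares 3, 12, 9 and picks M; Column would get 5.
Maximizing over 11, 5, 10, 0, 5, Column chooses c1. Subgame-perfect outcome: (B, c1) with payoffs (7, 11).
For the simultaneous game, intersect best replies.
R's best replies: c1→B; c2→M; c3→T; c4→T; c5→M.
Column's best replies: T→c3; M→c4; B→c4.
Only (T, c3) has each player best-responding; Nash payoffs (12, 10).
Column's commitment gain: 11 − 10 = 1.

1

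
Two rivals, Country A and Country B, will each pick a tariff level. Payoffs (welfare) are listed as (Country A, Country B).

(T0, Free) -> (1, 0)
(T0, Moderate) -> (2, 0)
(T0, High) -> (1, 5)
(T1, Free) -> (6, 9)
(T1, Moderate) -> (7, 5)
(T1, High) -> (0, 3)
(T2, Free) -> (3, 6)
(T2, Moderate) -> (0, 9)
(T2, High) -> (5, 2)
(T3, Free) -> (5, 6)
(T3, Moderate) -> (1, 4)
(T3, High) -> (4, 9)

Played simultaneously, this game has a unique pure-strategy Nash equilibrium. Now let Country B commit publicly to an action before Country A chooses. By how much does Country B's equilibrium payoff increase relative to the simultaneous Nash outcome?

Work backward from Country A's decision.
- Free: BR = T1, leader payoff 9.
- Moderate: BR = T1, leader payoff 5.
- High: BR = T2, leader payoff 2.
Maximizing over 9, 5, 2, Country B chooses Free. Subgame-perfect outcome: (T1, Free) with payoffs (6, 9).
Now find the simultaneous Nash equilibrium.
Country A's best replies: Free→T1; Moderate→T1; High→T2.
Country B's best replies: T0→High; T1→Free; T2→Moderate; T3→High.
The unique mutual best reply is (T1, Free), giving (6, 9).
Country B's commitment gain: 9 − 9 = 0.

0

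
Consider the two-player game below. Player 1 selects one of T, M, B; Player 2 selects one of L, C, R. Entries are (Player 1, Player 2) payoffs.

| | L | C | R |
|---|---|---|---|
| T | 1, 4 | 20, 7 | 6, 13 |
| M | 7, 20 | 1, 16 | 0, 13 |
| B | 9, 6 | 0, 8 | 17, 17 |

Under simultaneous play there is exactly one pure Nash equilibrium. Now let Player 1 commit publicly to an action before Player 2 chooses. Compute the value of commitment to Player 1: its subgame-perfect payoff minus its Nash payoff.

Solve by backward induction (Player 1 leads).
- T: Player 2 compares 4, 7, 13 and picks R; Player 1 would get 6.
- M: Player 2 compares 20, 16, 13 and picks L; Player 1 would get 7.
- B: Player 2 compares 6, 8, 17 and picks R; Player 1 would get 17.
Player 1's induced payoffs are 6, 7, 17, so Player 1 commits to B. Subgame-perfect outcome: (B, R) with payoffs (17, 17).
Under simultaneous play:
Player 1's best replies: L→B; C→T; R→B.
Player 2's best replies: T→R; M→L; B→R.
The unique mutual best reply is (B, R), giving (17, 17).
Player 1's commitment gain: 17 − 17 = 0.

0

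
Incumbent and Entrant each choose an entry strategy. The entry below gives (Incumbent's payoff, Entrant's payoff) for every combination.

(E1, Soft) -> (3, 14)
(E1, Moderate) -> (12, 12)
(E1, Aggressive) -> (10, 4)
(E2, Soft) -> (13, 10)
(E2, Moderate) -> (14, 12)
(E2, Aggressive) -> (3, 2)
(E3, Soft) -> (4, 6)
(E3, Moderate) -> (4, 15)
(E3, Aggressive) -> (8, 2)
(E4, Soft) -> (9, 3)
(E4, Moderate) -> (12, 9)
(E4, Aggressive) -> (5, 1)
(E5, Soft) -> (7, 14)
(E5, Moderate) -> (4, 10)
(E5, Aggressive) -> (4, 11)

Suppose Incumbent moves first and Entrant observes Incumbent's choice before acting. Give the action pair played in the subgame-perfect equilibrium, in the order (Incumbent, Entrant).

(E2, Moderate)

Backward induction with Incumbent moving first.
- E1 → Entrant plays Soft (best of 14, 12, 4); Incumbent gets 3.
- E2 → Entrant plays Moderate (best of 10, 12, 2); Incumbent gets 14.
- E3 → Entrant plays Moderate (best of 6, 15, 2); Incumbent gets 4.
- E4 → Entrant plays Moderate (best of 3, 9, 1); Incumbent gets 12.
- E5 → Entrant plays Soft (best of 14, 10, 11); Incumbent gets 7.
Maximizing over 3, 14, 4, 12, 7, Incumbent chooses E2. Subgame-perfect outcome: (E2, Moderate) with payoffs (14, 12).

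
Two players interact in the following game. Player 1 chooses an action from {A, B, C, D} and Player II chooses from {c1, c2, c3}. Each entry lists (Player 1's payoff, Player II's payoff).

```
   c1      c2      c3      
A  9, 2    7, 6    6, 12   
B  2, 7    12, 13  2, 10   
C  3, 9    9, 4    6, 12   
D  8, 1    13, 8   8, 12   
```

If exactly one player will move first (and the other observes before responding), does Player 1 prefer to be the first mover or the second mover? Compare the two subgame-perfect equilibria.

first

If Player 1 leads: Player II's best replies are A→c3, B→c2, C→c3, D→c3; Player 1's induced payoffs 6, 12, 6, 8; outcome (B, c2), payoffs (12, 13).
If Player II leads: Player 1's best replies are c1→A, c2→D, c3→D; Player II's induced payoffs 2, 8, 12; outcome (D, c3), payoffs (8, 12).
Player 1 gets 12 moving first and 8 moving second, so Player 1 prefers to move first.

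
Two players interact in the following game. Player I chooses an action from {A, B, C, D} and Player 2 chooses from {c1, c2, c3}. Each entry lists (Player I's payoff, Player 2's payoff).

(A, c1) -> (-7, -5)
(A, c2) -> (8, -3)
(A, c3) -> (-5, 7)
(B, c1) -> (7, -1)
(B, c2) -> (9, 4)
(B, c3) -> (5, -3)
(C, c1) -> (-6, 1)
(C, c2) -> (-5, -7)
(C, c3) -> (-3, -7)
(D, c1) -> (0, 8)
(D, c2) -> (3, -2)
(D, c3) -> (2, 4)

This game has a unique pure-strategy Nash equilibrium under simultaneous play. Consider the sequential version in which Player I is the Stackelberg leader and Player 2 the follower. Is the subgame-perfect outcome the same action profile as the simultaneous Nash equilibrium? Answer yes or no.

Player 2 best-responds to each possible Player I move:
- A: BR = c3, leader payoff -5.
- B: BR = c2, leader payoff 9.
- C: BR = c1, leader payoff -6.
- D: BR = c1, leader payoff 0.
Player I's induced payoffs are -5, 9, -6, 0, so Player I commits to B. Subgame-perfect outcome: (B, c2) with payoffs (9, 4).
Now find the simultaneous Nash equilibrium.
Player I's best replies: c1→B; c2→B; c3→B.
Player 2's best replies: A→c3; B→c2; C→c1; D→c1.
Only (B, c2) has each player best-responding; Nash payoffs (9, 4).
Sequential outcome (B, c2) coincides with the Nash profile (B, c2).

yes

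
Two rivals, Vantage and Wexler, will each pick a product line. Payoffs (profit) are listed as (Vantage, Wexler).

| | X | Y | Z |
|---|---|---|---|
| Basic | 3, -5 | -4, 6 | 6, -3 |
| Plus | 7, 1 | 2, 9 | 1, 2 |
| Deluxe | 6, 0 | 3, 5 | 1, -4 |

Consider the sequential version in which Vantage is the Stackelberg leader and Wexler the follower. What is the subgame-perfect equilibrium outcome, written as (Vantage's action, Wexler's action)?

Work backward from Wexler's decision.
- Basic: BR = Y, leader payoff -4.
- Plus: BR = Y, leader payoff 2.
- Deluxe: BR = Y, leader payoff 3.
Among -4, 2, 3, the best is 3 at Deluxe. Subgame-perfect outcome: (Deluxe, Y) with payoffs (3, 5).

(Deluxe, Y)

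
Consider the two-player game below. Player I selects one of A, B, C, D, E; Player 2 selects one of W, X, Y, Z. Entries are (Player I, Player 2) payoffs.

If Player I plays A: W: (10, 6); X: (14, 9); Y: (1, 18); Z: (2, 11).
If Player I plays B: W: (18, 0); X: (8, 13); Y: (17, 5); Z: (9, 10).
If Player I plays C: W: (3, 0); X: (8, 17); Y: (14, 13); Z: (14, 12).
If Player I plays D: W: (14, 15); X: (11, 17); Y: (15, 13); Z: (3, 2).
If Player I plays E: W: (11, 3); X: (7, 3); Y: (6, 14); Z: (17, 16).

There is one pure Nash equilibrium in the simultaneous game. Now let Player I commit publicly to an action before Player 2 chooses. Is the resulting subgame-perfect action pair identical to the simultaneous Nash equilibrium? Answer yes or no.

yes

Solve by backward induction (Player I leads).
- A: Player 2 compares 6, 9, 18, 11 and picks Y; Player I would get 1.
- B: Player 2 compares 0, 13, 5, 10 and picks X; Player I would get 8.
- C: Player 2 compares 0, 17, 13, 12 and picks X; Player I would get 8.
- D: Player 2 compares 15, 17, 13, 2 and picks X; Player I would get 11.
- E: Player 2 compares 3, 3, 14, 16 and picks Z; Player I would get 17.
Maximizing over 1, 8, 8, 11, 17, Player I chooses E. Subgame-perfect outcome: (E, Z) with payoffs (17, 16).
For the simultaneous game, intersect best replies.
Player I's best replies: W→B; X→A; Y→B; Z→E.
Player 2's best replies: A→Y; B→X; C→X; D→X; E→Z.
Only (E, Z) has each player best-responding; Nash payoffs (17, 16).
Sequential outcome (E, Z) coincides with the Nash profile (E, Z).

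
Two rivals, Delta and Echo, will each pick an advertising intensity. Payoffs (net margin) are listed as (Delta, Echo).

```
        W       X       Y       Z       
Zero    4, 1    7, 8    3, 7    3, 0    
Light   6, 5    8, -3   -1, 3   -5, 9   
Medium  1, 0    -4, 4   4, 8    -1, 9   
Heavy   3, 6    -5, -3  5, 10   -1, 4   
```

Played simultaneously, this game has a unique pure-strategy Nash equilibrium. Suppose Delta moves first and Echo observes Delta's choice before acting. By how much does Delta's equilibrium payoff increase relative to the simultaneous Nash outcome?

Solve by backward induction (Delta leads).
- Zero: Echo compares 1, 8, 7, 0 and picks X; Delta would get 7.
- Light: Echo compares 5, -3, 3, 9 and picks Z; Delta would get -5.
- Medium: Echo compares 0, 4, 8, 9 and picks Z; Delta would get -1.
- Heavy: Echo compares 6, -3, 10, 4 and picks Y; Delta would get 5.
Maximizing over 7, -5, -1, 5, Delta chooses Zero. Subgame-perfect outcome: (Zero, X) with payoffs (7, 8).
Under simultaneous play:
Delta's best replies: W→Light; X→Light; Y→Heavy; Z→Zero.
Echo's best replies: Zero→X; Light→Z; Medium→Z; Heavy→Y.
Only (Heavy, Y) has each player best-responding; Nash payoffs (5, 10).
Delta's commitment gain: 7 − 5 = 2.

2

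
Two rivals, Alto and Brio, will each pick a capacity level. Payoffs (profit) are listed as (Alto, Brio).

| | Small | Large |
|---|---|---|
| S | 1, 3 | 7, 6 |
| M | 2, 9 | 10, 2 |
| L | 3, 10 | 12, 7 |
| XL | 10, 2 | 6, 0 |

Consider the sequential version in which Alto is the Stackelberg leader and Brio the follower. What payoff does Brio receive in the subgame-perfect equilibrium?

2

Solve by backward induction (Alto leads).
- S: BR = Large, leader payoff 7.
- M: BR = Small, leader payoff 2.
- L: BR = Small, leader payoff 3.
- XL: BR = Small, leader payoff 10.
Alto's induced payoffs are 7, 2, 3, 10, so Alto commits to XL. Subgame-perfect outcome: (XL, Small) with payoffs (10, 2).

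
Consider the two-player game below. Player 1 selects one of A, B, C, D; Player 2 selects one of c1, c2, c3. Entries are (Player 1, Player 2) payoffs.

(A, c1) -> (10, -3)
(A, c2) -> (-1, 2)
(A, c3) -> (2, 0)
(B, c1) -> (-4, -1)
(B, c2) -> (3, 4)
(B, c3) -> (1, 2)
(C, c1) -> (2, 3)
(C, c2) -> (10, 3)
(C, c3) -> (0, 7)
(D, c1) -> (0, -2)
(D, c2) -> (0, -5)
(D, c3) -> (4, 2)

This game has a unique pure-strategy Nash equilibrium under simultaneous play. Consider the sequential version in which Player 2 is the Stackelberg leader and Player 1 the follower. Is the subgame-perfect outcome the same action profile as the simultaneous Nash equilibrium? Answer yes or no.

Work backward from Player 1's decision.
- c1: Player 1 compares 10, -4, 2, 0 and picks A; Player 2 would get -3.
- c2: Player 1 compares -1, 3, 10, 0 and picks C; Player 2 would get 3.
- c3: Player 1 compares 2, 1, 0, 4 and picks D; Player 2 would get 2.
Among -3, 3, 2, the best is 3 at c2. Subgame-perfect outcome: (C, c2) with payoffs (10, 3).
Now find the simultaneous Nash equilibrium.
Player 1's best replies: c1→A; c2→C; c3→D.
Player 2's best replies: A→c2; B→c2; C→c3; D→c3.
The unique mutual best reply is (D, c3), giving (4, 2).
Sequential outcome (C, c2) differs from the Nash profile (D, c3).

no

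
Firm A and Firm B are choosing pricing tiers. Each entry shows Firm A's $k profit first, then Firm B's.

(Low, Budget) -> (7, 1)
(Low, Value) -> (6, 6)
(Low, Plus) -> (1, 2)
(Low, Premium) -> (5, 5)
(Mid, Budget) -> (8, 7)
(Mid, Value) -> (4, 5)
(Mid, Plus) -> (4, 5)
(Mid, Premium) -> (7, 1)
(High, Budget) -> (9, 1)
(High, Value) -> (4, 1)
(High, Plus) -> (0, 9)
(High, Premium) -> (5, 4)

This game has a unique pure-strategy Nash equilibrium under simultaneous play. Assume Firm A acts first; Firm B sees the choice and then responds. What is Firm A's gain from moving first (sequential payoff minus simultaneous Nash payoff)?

2

Solve by backward induction (Firm A leads).
- Low → Firm B plays Value (best of 1, 6, 2, 5); Firm A gets 6.
- Mid → Firm B plays Budget (best of 7, 5, 5, 1); Firm A gets 8.
- High → Firm B plays Plus (best of 1, 1, 9, 4); Firm A gets 0.
Among 6, 8, 0, the best is 8 at Mid. Subgame-perfect outcome: (Mid, Budget) with payoffs (8, 7).
Under simultaneous play:
Firm A's best replies: Budget→High; Value→Low; Plus→Mid; Premium→Mid.
Firm B's best replies: Low→Value; Mid→Budget; High→Plus.
The unique mutual best reply is (Low, Value), giving (6, 6).
Firm A's commitment gain: 8 − 6 = 2.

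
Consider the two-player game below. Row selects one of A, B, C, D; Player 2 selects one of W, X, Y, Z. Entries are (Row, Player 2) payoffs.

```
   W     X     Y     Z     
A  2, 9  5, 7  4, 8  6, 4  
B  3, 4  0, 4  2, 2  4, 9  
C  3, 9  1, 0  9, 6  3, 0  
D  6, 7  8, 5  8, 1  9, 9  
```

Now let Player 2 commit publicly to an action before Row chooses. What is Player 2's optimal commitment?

Z

Work backward from Row's decision.
- W → Row plays D (best of 2, 3, 3, 6); Player 2 gets 7.
- X → Row plays D (best of 5, 0, 1, 8); Player 2 gets 5.
- Y → Row plays C (best of 4, 2, 9, 8); Player 2 gets 6.
- Z → Row plays D (best of 6, 4, 3, 9); Player 2 gets 9.
Among 7, 5, 6, 9, the best is 9 at Z. Subgame-perfect outcome: (D, Z) with payoffs (9, 9).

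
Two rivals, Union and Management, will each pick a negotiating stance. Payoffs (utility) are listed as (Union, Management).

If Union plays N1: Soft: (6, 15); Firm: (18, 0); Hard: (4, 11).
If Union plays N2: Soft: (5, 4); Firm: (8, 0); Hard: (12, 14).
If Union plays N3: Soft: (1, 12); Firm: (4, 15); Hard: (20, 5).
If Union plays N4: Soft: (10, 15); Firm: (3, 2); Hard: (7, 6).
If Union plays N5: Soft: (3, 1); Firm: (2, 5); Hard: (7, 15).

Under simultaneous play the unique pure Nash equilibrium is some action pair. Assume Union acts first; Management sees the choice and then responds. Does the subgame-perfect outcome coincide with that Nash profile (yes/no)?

Solve by backward induction (Union leads).
- N1: Management compares 15, 0, 11 and picks Soft; Union would get 6.
- N2: Management compares 4, 0, 14 and picks Hard; Union would get 12.
- N3: Management compares 12, 15, 5 and picks Firm; Union would get 4.
- N4: Management compares 15, 2, 6 and picks Soft; Union would get 10.
- N5: Management compares 1, 5, 15 and picks Hard; Union would get 7.
Maximizing over 6, 12, 4, 10, 7, Union chooses N2. Subgame-perfect outcome: (N2, Hard) with payoffs (12, 14).
Under simultaneous play:
Union's best replies: Soft→N4; Firm→N1; Hard→N3.
Management's best replies: N1→Soft; N2→Hard; N3→Firm; N4→Soft; N5→Hard.
The unique mutual best reply is (N4, Soft), giving (10, 15).
Sequential outcome (N2, Hard) differs from the Nash profile (N4, Soft).

no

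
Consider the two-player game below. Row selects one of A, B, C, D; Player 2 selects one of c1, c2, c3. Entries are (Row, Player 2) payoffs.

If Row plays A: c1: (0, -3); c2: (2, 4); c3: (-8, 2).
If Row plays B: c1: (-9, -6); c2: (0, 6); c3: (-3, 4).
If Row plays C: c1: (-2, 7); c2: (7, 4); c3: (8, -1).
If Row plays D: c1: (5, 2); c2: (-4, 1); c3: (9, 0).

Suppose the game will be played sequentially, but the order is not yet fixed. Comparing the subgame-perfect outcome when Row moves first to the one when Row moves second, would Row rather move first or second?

If Row leads: Player 2's best replies are A→c2, B→c2, C→c1, D→c1; Row's induced payoffs 2, 0, -2, 5; outcome (D, c1), payoffs (5, 2).
If Player 2 leads: Row's best replies are c1→D, c2→C, c3→D; Player 2's induced payoffs 2, 4, 0; outcome (C, c2), payoffs (7, 4).
Row gets 5 moving first and 7 moving second, so Row prefers to move second.

second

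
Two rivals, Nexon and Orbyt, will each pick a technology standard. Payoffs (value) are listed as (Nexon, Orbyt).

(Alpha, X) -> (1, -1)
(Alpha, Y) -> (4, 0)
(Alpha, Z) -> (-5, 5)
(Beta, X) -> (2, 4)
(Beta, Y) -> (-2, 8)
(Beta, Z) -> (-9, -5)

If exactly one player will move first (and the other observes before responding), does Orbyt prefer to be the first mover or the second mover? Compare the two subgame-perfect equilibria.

second

If Nexon leads: Orbyt's best replies are Alpha→Z, Beta→Y; Nexon's induced payoffs -5, -2; outcome (Beta, Y), payoffs (-2, 8).
If Orbyt leads: Nexon's best replies are X→Beta, Y→Alpha, Z→Alpha; Orbyt's induced payoffs 4, 0, 5; outcome (Alpha, Z), payoffs (-5, 5).
Orbyt gets 5 moving first and 8 moving second, so Orbyt prefers to move second.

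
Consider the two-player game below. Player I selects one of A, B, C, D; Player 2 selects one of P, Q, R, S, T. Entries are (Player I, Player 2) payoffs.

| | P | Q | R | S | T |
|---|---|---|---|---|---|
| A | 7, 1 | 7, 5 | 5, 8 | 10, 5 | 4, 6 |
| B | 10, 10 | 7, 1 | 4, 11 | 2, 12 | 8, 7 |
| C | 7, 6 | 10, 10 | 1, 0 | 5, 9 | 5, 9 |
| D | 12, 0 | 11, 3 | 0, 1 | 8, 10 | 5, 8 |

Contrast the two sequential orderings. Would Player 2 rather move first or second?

If Player I leads: Player 2's best replies are A→R, B→S, C→Q, D→S; Player I's induced payoffs 5, 2, 10, 8; outcome (C, Q), payoffs (10, 10).
If Player 2 leads: Player I's best replies are P→D, Q→D, R→A, S→A, T→B; Player 2's induced payoffs 0, 3, 8, 5, 7; outcome (A, R), payoffs (5, 8).
Player 2 gets 8 moving first and 10 moving second, so Player 2 prefers to move second.

second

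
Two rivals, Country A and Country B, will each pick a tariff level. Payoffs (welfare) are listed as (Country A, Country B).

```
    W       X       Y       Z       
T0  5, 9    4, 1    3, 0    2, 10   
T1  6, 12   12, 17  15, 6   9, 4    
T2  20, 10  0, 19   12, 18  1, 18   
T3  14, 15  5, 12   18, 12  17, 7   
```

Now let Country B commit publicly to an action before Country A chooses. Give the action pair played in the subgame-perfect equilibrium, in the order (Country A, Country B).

Country A best-responds to each possible Country B move:
- W: BR = T2, leader payoff 10.
- X: BR = T1, leader payoff 17.
- Y: BR = T3, leader payoff 12.
- Z: BR = T3, leader payoff 7.
Among 10, 17, 12, 7, the best is 17 at X. Subgame-perfect outcome: (T1, X) with payoffs (12, 17).

(T1, X)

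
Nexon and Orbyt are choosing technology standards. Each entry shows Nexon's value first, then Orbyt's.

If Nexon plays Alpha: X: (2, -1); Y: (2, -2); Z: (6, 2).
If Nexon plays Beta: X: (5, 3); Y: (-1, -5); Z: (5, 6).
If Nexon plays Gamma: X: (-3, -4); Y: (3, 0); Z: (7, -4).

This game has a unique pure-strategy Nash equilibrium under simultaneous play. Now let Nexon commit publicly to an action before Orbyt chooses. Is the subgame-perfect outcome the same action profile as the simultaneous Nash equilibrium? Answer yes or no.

no

Backward induction with Nexon moving first.
- Alpha: BR = Z, leader payoff 6.
- Beta: BR = Z, leader payoff 5.
- Gamma: BR = Y, leader payoff 3.
Nexon's induced payoffs are 6, 5, 3, so Nexon commits to Alpha. Subgame-perfect outcome: (Alpha, Z) with payoffs (6, 2).
Now find the simultaneous Nash equilibrium.
Nexon's best replies: X→Beta; Y→Gamma; Z→Gamma.
Orbyt's best replies: Alpha→Z; Beta→Z; Gamma→Y.
The unique mutual best reply is (Gamma, Y), giving (3, 0).
Sequential outcome (Alpha, Z) differs from the Nash profile (Gamma, Y).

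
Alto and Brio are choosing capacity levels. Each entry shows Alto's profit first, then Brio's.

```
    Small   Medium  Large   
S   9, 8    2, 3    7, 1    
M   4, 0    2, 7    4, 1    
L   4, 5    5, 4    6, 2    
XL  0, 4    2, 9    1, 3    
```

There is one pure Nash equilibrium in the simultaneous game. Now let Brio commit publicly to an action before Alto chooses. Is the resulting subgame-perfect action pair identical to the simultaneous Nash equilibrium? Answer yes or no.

Work backward from Alto's decision.
- Small → Alto plays S (best of 9, 4, 4, 0); Brio gets 8.
- Medium → Alto plays L (best of 2, 2, 5, 2); Brio gets 4.
- Large → Alto plays S (best of 7, 4, 6, 1); Brio gets 1.
Maximizing over 8, 4, 1, Brio chooses Small. Subgame-perfect outcome: (S, Small) with payoffs (9, 8).
Under simultaneous play:
Alto's best replies: Small→S; Medium→L; Large→S.
Brio's best replies: S→Small; M→Medium; L→Small; XL→Medium.
Only (S, Small) has each player best-responding; Nash payoffs (9, 8).
Sequential outcome (S, Small) coincides with the Nash profile (S, Small).

yes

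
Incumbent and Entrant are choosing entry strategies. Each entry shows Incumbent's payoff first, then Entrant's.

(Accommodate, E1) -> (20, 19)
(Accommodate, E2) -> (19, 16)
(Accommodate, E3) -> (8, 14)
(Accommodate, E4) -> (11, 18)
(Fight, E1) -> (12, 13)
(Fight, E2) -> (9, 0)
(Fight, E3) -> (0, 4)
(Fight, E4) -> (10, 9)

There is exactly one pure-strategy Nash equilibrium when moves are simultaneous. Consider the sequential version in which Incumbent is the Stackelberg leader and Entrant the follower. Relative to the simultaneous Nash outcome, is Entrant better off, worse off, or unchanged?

unchanged

Solve by backward induction (Incumbent leads).
- Accommodate → Entrant plays E1 (best of 19, 16, 14, 18); Incumbent gets 20.
- Fight → Entrant plays E1 (best of 13, 0, 4, 9); Incumbent gets 12.
Maximizing over 20, 12, Incumbent chooses Accommodate. Subgame-perfect outcome: (Accommodate, E1) with payoffs (20, 19).
Now find the simultaneous Nash equilibrium.
Incumbent's best replies: E1→Accommodate; E2→Accommodate; E3→Accommodate; E4→Accommodate.
Entrant's best replies: Accommodate→E1; Fight→E1.
The unique mutual best reply is (Accommodate, E1), giving (20, 19).
Entrant earns 19 sequentially versus 19 at the Nash outcome: unchanged.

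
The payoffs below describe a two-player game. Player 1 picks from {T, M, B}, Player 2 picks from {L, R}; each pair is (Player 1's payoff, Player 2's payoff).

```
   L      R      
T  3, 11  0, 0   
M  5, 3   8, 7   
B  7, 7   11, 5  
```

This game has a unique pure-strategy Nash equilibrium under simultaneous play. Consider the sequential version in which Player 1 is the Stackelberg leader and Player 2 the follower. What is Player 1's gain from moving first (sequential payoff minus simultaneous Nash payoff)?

Solve by backward induction (Player 1 leads).
- T: Player 2 compares 11, 0 and picks L; Player 1 would get 3.
- M: Player 2 compares 3, 7 and picks R; Player 1 would get 8.
- B: Player 2 compares 7, 5 and picks L; Player 1 would get 7.
Maximizing over 3, 8, 7, Player 1 chooses M. Subgame-perfect outcome: (M, R) with payoffs (8, 7).
Now find the simultaneous Nash equilibrium.
Player 1's best replies: L→B; R→B.
Player 2's best replies: T→L; M→R; B→L.
The unique mutual best reply is (B, L), giving (7, 7).
Player 1's commitment gain: 8 − 7 = 1.

1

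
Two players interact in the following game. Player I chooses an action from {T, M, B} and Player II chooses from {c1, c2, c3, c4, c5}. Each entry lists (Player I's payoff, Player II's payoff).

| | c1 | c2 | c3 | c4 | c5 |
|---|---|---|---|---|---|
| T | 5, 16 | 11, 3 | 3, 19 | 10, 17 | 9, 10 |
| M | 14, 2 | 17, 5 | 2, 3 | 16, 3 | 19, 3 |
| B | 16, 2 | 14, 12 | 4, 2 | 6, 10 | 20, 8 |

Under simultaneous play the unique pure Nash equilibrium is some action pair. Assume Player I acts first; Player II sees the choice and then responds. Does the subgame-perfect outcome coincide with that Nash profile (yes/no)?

yes

Backward induction with Player I moving first.
- T: Player II compares 16, 3, 19, 17, 10 and picks c3; Player I would get 3.
- M: Player II compares 2, 5, 3, 3, 3 and picks c2; Player I would get 17.
- B: Player II compares 2, 12, 2, 10, 8 and picks c2; Player I would get 14.
Player I's induced payoffs are 3, 17, 14, so Player I commits to M. Subgame-perfect outcome: (M, c2) with payoffs (17, 5).
Under simultaneous play:
Player I's best replies: c1→B; c2→M; c3→B; c4→M; c5→B.
Player II's best replies: T→c3; M→c2; B→c2.
The unique mutual best reply is (M, c2), giving (17, 5).
Sequential outcome (M, c2) coincides with the Nash profile (M, c2).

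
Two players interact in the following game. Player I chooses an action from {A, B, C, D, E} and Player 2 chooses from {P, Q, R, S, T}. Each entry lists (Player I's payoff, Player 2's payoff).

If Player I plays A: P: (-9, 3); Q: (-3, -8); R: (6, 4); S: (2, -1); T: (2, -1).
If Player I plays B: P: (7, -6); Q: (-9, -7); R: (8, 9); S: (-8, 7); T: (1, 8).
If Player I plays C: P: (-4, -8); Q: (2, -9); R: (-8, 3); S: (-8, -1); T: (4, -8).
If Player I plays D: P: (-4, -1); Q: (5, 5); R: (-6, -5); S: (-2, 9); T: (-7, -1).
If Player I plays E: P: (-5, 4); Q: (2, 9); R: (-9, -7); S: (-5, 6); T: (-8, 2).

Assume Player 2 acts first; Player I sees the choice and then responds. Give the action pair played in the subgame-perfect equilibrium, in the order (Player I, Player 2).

(B, R)

Solve by backward induction (Player 2 leads).
- P: BR = B, leader payoff -6.
- Q: BR = D, leader payoff 5.
- R: BR = B, leader payoff 9.
- S: BR = A, leader payoff -1.
- T: BR = C, leader payoff -8.
Among -6, 5, 9, -1, -8, the best is 9 at R. Subgame-perfect outcome: (B, R) with payoffs (8, 9).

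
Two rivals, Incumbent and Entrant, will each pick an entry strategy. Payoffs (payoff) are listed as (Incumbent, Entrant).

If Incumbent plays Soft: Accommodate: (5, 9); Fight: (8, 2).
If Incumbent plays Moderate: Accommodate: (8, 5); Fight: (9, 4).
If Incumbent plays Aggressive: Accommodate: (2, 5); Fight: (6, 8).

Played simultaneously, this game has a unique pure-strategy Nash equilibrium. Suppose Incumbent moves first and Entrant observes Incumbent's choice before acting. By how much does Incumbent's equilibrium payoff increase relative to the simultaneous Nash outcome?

0

Entrant best-responds to each possible Incumbent move:
- Soft → Entrant plays Accommodate (best of 9, 2); Incumbent gets 5.
- Moderate → Entrant plays Accommodate (best of 5, 4); Incumbent gets 8.
- Aggressive → Entrant plays Fight (best of 5, 8); Incumbent gets 6.
Maximizing over 5, 8, 6, Incumbent chooses Moderate. Subgame-perfect outcome: (Moderate, Accommodate) with payoffs (8, 5).
Now find the simultaneous Nash equilibrium.
Incumbent's best replies: Accommodate→Moderate; Fight→Moderate.
Entrant's best replies: Soft→Accommodate; Moderate→Accommodate; Aggressive→Fight.
The unique mutual best reply is (Moderate, Accommodate), giving (8, 5).
Incumbent's commitment gain: 8 − 8 = 0.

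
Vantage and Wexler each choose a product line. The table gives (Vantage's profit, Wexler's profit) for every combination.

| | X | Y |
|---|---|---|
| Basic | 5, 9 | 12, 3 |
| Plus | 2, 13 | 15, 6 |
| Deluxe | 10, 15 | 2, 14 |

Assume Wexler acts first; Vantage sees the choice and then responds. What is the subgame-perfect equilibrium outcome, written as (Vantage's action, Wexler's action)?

Vantage best-responds to each possible Wexler move:
- X: Vantage compares 5, 2, 10 and picks Deluxe; Wexler would get 15.
- Y: Vantage compares 12, 15, 2 and picks Plus; Wexler would get 6.
Maximizing over 15, 6, Wexler chooses X. Subgame-perfect outcome: (Deluxe, X) with payoffs (10, 15).

(Deluxe, X)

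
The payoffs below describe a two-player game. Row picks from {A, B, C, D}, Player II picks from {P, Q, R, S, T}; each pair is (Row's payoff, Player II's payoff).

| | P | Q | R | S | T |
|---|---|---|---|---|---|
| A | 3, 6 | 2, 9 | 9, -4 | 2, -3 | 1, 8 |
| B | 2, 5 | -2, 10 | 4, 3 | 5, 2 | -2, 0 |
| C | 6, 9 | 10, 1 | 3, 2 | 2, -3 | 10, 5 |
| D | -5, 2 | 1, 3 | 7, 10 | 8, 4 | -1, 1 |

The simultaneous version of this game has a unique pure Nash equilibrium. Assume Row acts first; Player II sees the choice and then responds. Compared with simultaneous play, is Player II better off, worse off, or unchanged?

better off

Player II best-responds to each possible Row move:
- A: Player II compares 6, 9, -4, -3, 8 and picks Q; Row would get 2.
- B: Player II compares 5, 10, 3, 2, 0 and picks Q; Row would get -2.
- C: Player II compares 9, 1, 2, -3, 5 and picks P; Row would get 6.
- D: Player II compares 2, 3, 10, 4, 1 and picks R; Row would get 7.
Maximizing over 2, -2, 6, 7, Row chooses D. Subgame-perfect outcome: (D, R) with payoffs (7, 10).
Under simultaneous play:
Row's best replies: P→C; Q→C; R→A; S→D; T→C.
Player II's best replies: A→Q; B→Q; C→P; D→R.
Only (C, P) has each player best-responding; Nash payoffs (6, 9).
Player II earns 10 sequentially versus 9 at the Nash outcome: better off.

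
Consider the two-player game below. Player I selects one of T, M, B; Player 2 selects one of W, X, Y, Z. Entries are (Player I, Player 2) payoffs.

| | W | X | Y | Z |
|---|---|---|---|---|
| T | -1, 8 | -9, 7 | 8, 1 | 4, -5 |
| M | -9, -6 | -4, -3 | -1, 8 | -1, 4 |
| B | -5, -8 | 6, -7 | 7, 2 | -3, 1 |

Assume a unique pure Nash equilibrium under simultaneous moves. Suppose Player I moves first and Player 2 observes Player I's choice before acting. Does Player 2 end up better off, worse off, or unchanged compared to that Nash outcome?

worse off

Player 2 best-responds to each possible Player I move:
- T → Player 2 plays W (best of 8, 7, 1, -5); Player I gets -1.
- M → Player 2 plays Y (best of -6, -3, 8, 4); Player I gets -1.
- B → Player 2 plays Y (best of -8, -7, 2, 1); Player I gets 7.
Among -1, -1, 7, the best is 7 at B. Subgame-perfect outcome: (B, Y) with payoffs (7, 2).
Now find the simultaneous Nash equilibrium.
Player I's best replies: W→T; X→B; Y→T; Z→T.
Player 2's best replies: T→W; M→Y; B→Y.
The unique mutual best reply is (T, W), giving (-1, 8).
Player 2 earns 2 sequentially versus 8 at the Nash outcome: worse off.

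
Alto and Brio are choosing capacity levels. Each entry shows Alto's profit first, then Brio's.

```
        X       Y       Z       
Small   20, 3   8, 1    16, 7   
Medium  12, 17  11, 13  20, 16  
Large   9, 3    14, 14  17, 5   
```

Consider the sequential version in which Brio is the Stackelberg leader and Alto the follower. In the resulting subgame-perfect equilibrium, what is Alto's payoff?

Solve by backward induction (Brio leads).
- X: Alto compares 20, 12, 9 and picks Small; Brio would get 3.
- Y: Alto compares 8, 11, 14 and picks Large; Brio would get 14.
- Z: Alto compares 16, 20, 17 and picks Medium; Brio would get 16.
Brio's induced payoffs are 3, 14, 16, so Brio commits to Z. Subgame-perfect outcome: (Medium, Z) with payoffs (20, 16).

20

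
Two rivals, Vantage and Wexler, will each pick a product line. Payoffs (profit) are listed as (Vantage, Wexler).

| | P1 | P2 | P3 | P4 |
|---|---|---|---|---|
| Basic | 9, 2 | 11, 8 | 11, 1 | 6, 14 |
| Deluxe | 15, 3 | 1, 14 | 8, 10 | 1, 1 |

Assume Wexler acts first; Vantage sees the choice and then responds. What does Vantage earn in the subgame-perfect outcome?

6

Solve by backward induction (Wexler leads).
- P1: BR = Deluxe, leader payoff 3.
- P2: BR = Basic, leader payoff 8.
- P3: BR = Basic, leader payoff 1.
- P4: BR = Basic, leader payoff 14.
Among 3, 8, 1, 14, the best is 14 at P4. Subgame-perfect outcome: (Basic, P4) with payoffs (6, 14).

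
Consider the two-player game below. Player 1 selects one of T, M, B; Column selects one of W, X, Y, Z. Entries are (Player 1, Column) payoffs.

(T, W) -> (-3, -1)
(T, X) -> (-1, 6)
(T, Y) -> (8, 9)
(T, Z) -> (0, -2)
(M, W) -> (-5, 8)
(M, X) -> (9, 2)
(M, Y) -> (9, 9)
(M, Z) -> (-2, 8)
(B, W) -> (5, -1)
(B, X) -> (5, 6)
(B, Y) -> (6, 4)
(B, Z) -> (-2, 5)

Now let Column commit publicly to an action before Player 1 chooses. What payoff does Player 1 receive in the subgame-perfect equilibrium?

9

Solve by backward induction (Column leads).
- W: BR = B, leader payoff -1.
- X: BR = M, leader payoff 2.
- Y: BR = M, leader payoff 9.
- Z: BR = T, leader payoff -2.
Among -1, 2, 9, -2, the best is 9 at Y. Subgame-perfect outcome: (M, Y) with payoffs (9, 9).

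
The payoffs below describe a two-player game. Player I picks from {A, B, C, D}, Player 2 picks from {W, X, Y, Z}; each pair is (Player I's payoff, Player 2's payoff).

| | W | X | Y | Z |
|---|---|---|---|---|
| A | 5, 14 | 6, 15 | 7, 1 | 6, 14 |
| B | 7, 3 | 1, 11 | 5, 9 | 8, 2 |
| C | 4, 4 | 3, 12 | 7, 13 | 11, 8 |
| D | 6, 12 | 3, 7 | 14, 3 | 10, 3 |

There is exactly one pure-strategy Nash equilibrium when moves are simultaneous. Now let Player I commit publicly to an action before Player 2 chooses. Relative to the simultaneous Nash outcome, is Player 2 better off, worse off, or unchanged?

worse off

Solve by backward induction (Player I leads).
- A: Player 2 compares 14, 15, 1, 14 and picks X; Player I would get 6.
- B: Player 2 compares 3, 11, 9, 2 and picks X; Player I would get 1.
- C: Player 2 compares 4, 12, 13, 8 and picks Y; Player I would get 7.
- D: Player 2 compares 12, 7, 3, 3 and picks W; Player I would get 6.
Player I's induced payoffs are 6, 1, 7, 6, so Player I commits to C. Subgame-perfect outcome: (C, Y) with payoffs (7, 13).
Now find the simultaneous Nash equilibrium.
Player I's best replies: W→B; X→A; Y→D; Z→C.
Player 2's best replies: A→X; B→X; C→Y; D→W.
Only (A, X) has each player best-responding; Nash payoffs (6, 15).
Player 2 earns 13 sequentially versus 15 at the Nash outcome: worse off.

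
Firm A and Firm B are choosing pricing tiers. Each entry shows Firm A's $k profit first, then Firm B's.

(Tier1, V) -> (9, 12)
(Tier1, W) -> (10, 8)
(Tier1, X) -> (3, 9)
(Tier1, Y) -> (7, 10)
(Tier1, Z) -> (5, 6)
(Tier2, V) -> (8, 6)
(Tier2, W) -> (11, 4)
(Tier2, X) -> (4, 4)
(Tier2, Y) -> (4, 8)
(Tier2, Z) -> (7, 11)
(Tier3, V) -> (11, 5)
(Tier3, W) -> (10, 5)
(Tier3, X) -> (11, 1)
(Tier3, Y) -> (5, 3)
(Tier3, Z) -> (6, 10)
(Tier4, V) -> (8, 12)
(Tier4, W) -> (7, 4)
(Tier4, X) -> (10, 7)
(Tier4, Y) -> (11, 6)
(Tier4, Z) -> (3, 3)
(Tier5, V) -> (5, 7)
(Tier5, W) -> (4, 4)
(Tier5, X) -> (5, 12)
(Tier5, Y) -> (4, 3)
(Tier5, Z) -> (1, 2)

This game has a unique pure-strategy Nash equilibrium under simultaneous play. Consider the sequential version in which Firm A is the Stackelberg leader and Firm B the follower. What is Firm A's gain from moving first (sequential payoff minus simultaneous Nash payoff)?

Work backward from Firm B's decision.
- Tier1: Firm B compares 12, 8, 9, 10, 6 and picks V; Firm A would get 9.
- Tier2: Firm B compares 6, 4, 4, 8, 11 and picks Z; Firm A would get 7.
- Tier3: Firm B compares 5, 5, 1, 3, 10 and picks Z; Firm A would get 6.
- Tier4: Firm B compares 12, 4, 7, 6, 3 and picks V; Firm A would get 8.
- Tier5: Firm B compares 7, 4, 12, 3, 2 and picks X; Firm A would get 5.
Maximizing over 9, 7, 6, 8, 5, Firm A chooses Tier1. Subgame-perfect outcome: (Tier1, V) with payoffs (9, 12).
For the simultaneous game, intersect best replies.
Firm A's best replies: V→Tier3; W→Tier2; X→Tier3; Y→Tier4; Z→Tier2.
Firm B's best replies: Tier1→V; Tier2→Z; Tier3→Z; Tier4→V; Tier5→X.
The unique mutual best reply is (Tier2, Z), giving (7, 11).
Firm A's commitment gain: 9 − 7 = 2.

2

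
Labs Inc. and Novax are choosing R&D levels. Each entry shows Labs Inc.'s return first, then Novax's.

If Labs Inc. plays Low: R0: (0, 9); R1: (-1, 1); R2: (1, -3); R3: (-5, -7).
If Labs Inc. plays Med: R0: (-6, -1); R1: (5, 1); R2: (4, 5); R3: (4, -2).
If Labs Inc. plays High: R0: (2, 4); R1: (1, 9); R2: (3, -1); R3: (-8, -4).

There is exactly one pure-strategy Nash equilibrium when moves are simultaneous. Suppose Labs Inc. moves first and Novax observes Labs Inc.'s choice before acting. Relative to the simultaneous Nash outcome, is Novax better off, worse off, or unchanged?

unchanged

Work backward from Novax's decision.
- Low: Novax compares 9, 1, -3, -7 and picks R0; Labs Inc. would get 0.
- Med: Novax compares -1, 1, 5, -2 and picks R2; Labs Inc. would get 4.
- High: Novax compares 4, 9, -1, -4 and picks R1; Labs Inc. would get 1.
Among 0, 4, 1, the best is 4 at Med. Subgame-perfect outcome: (Med, R2) with payoffs (4, 5).
Under simultaneous play:
Labs Inc.'s best replies: R0→High; R1→Med; R2→Med; R3→Med.
Novax's best replies: Low→R0; Med→R2; High→R1.
The unique mutual best reply is (Med, R2), giving (4, 5).
Novax earns 5 sequentially versus 5 at the Nash outcome: unchanged.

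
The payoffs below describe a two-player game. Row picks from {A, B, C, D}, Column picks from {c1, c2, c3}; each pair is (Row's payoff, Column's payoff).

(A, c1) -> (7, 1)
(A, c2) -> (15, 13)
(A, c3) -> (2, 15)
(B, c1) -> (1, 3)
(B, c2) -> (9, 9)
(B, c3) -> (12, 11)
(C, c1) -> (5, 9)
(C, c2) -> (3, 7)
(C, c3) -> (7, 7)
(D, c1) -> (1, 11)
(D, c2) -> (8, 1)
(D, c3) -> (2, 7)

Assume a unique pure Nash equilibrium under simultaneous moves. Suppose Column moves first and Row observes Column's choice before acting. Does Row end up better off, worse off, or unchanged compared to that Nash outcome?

Row best-responds to each possible Column move:
- c1 → Row plays A (best of 7, 1, 5, 1); Column gets 1.
- c2 → Row plays A (best of 15, 9, 3, 8); Column gets 13.
- c3 → Row plays B (best of 2, 12, 7, 2); Column gets 11.
Column's induced payoffs are 1, 13, 11, so Column commits to c2. Subgame-perfect outcome: (A, c2) with payoffs (15, 13).
For the simultaneous game, intersect best replies.
Row's best replies: c1→A; c2→A; c3→B.
Column's best replies: A→c3; B→c3; C→c1; D→c1.
The unique mutual best reply is (B, c3), giving (12, 11).
Row earns 15 sequentially versus 12 at the Nash outcome: better off.

better off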